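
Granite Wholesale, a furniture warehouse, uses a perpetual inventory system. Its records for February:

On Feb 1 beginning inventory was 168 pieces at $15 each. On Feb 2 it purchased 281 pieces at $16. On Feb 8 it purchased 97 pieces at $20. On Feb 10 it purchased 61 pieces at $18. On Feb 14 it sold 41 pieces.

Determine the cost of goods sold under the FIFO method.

Feb 14, 41 sold [FIFO — oldest first]: 41 @ $15 = $615
Ending inventory: 127 @ $15 + 281 @ $16 + 97 @ $20 + 61 @ $18 = $9,439

COGS = $615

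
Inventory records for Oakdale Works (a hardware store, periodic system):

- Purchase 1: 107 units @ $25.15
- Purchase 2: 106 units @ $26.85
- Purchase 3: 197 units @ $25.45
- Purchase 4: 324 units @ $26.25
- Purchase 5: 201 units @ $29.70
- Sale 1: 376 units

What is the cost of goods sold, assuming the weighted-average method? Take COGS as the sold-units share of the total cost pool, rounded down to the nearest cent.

COGS = $10,063.73

Sale 1, sell 376: 376/935 × $25,025.50 → $10,063.73
Ending inventory (cost pool remaining) = $14,961.77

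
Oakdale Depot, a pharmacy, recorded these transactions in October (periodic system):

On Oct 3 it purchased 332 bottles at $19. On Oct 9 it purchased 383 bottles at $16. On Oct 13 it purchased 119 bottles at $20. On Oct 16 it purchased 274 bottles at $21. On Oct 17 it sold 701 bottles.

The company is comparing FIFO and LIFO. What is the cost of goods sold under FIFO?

COGS = $12,212

FIFO COGS: 332 @ $19 + 369 @ $16 = $12,212
LIFO COGS: 274 @ $21 + 119 @ $20 + 308 @ $16 = $13,062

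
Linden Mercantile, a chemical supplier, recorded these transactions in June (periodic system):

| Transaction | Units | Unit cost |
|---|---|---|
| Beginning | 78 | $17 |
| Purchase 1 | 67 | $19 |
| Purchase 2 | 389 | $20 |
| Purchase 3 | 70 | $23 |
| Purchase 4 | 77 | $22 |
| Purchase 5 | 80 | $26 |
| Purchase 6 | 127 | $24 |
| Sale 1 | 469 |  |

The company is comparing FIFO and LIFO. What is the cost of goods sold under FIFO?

COGS = $9,079

FIFO COGS: 78 @ $17 + 67 @ $19 + 324 @ $20 = $9,079
LIFO COGS: 127 @ $24 + 80 @ $26 + 77 @ $22 + 70 @ $23 + 115 @ $20 = $10,732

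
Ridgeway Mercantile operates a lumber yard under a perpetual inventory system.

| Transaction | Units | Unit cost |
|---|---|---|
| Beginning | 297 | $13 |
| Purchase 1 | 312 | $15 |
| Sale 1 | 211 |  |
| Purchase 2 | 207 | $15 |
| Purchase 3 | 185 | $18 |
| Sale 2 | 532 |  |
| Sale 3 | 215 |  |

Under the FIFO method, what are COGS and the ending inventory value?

COGS = $14,202; ending inventory = $774

Sale 1 (211) [FIFO — oldest first]: 211 @ $13 = $2,743
Sale 2 (532) [FIFO — oldest first]: 86 @ $13 + 312 @ $15 + 134 @ $15 = $7,808
Sale 3 (215) [FIFO — oldest first]: 73 @ $15 + 142 @ $18 = $3,651
Total COGS = $2,743 + $7,808 + $3,651 = $14,202
Ending inventory: 43 @ $18 = $774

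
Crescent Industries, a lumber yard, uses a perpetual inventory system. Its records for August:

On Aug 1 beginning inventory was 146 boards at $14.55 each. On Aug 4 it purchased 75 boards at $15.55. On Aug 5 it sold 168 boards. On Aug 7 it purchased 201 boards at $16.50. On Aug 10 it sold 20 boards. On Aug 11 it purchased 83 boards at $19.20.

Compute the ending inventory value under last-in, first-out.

Aug 5, 168 sold [LIFO — newest first]: 75 @ $15.55 + 93 @ $14.55 = $2,519.40
Aug 10, 20 sold [LIFO — newest first]: 20 @ $16.50 = $330.00
Total COGS = $2,519.40 + $330.00 = $2,849.40
Ending inventory: 53 @ $14.55 + 181 @ $16.50 + 83 @ $19.20 = $5,351.25
Check: goods available $8,200.65 = COGS $2,849.40 + ending $5,351.25

Ending inventory = $5,351.25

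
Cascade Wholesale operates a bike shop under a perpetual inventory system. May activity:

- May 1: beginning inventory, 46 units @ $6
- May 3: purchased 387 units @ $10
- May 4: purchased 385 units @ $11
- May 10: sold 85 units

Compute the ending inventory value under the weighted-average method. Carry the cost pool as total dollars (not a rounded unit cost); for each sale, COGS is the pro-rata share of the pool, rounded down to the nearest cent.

After May 1: 46 on hand, pool $276.00 (≈ $6.0000 each)
After May 3: 433 on hand, pool $4,146.00 (≈ $9.5751 each)
After May 4: 818 on hand, pool $8,381.00 (≈ $10.2457 each)
May 10, sell 85: 85/818 × $8,381.00 → $870.88
Ending inventory (cost pool remaining) = $7,510.12
Check: goods available $8,381.00 = COGS $870.88 + ending $7,510.12

Ending inventory = $7,510.12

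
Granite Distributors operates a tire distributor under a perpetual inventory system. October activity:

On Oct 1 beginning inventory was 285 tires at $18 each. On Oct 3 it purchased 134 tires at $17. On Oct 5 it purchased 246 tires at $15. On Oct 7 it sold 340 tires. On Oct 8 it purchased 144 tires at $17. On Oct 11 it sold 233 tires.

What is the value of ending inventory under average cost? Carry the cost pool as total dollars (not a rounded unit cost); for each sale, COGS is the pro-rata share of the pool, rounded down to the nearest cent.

Ending inventory = $3,961.10

After Oct 1: 285 on hand, pool $5,130.00 (≈ $18.0000 each)
After Oct 3: 419 on hand, pool $7,408.00 (≈ $17.6802 each)
After Oct 5: 665 on hand, pool $11,098.00 (≈ $16.6887 each)
Oct 7, sell 340: 340/665 × $11,098.00 → $5,674.16
After Oct 8: 469 on hand, pool $7,871.84 (≈ $16.7843 each)
Oct 11, sell 233: 233/469 × $7,871.84 → $3,910.74
Total COGS = $5,674.16 + $3,910.74 = $9,584.90
Ending inventory (cost pool remaining) = $3,961.10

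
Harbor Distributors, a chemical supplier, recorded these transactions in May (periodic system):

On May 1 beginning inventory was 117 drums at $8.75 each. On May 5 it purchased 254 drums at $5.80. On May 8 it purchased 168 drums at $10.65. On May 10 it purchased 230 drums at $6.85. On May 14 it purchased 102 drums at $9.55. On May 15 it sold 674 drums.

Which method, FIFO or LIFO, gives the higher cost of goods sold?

FIFO COGS: 117 @ $8.75 + 254 @ $5.80 + 168 @ $10.65 + 135 @ $6.85 = $5,210.90
LIFO COGS: 102 @ $9.55 + 230 @ $6.85 + 168 @ $10.65 + 174 @ $5.80 = $5,348.00

LIFO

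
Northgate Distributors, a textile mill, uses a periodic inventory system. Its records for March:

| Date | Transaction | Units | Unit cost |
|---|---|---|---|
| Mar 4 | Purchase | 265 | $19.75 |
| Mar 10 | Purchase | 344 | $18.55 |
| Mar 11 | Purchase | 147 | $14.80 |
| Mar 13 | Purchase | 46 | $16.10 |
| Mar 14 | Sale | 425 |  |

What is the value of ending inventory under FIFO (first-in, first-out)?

Mar 14, 425 sold [FIFO — oldest first]: 265 @ $19.75 + 160 @ $18.55 = $8,201.75
Ending inventory: 184 @ $18.55 + 147 @ $14.80 + 46 @ $16.10 = $6,329.40

Ending inventory = $6,329.40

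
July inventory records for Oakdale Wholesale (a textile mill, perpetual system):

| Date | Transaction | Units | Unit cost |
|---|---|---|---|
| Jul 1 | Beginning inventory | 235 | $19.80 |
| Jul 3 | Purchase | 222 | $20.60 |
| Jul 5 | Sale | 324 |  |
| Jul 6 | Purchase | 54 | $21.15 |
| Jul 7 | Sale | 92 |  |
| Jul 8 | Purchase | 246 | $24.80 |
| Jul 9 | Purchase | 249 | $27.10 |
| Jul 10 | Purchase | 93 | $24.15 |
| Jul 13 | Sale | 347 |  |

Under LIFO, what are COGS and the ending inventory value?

COGS = $17,605.15; ending inventory = $7,857.80

Jul 5, 324 sold [LIFO — newest first]: 222 @ $20.60 + 102 @ $19.80 = $6,592.80
Jul 7, 92 sold [LIFO — newest first]: 54 @ $21.15 + 38 @ $19.80 = $1,894.50
Jul 13, 347 sold [LIFO — newest first]: 93 @ $24.15 + 249 @ $27.10 + 5 @ $24.80 = $9,117.85
Total COGS = $6,592.80 + $1,894.50 + $9,117.85 = $17,605.15
Ending inventory: 95 @ $19.80 + 241 @ $24.80 = $7,857.80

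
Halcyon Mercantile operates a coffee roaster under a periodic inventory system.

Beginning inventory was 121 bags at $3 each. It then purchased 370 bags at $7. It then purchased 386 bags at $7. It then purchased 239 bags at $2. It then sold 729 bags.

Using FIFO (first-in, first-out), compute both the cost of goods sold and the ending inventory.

Sale 1 (729) [FIFO — oldest first]: 121 @ $3 + 370 @ $7 + 238 @ $7 = $4,619
Ending inventory: 148 @ $7 + 239 @ $2 = $1,514

COGS = $4,619; ending inventory = $1,514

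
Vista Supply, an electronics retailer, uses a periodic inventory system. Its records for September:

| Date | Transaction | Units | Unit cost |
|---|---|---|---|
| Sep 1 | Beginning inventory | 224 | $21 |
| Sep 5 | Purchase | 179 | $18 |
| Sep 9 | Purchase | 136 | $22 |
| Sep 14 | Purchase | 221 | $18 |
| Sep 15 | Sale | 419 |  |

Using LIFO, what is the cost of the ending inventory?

Ending inventory = $6,810

Sep 15, 419 sold [LIFO — newest first]: 221 @ $18 + 136 @ $22 + 62 @ $18 = $8,086
Ending inventory: 224 @ $21 + 117 @ $18 = $6,810
Check: goods available $14,896 = COGS $8,086 + ending $6,810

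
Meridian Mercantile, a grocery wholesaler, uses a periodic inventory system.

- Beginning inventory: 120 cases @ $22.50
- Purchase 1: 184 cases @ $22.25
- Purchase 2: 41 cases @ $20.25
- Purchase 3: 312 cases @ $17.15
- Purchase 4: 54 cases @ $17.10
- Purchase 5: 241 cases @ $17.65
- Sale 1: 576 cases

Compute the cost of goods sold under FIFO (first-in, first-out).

COGS = $11,585.90

Sale 1 (576) [FIFO — oldest first]: 120 @ $22.50 + 184 @ $22.25 + 41 @ $20.25 + 231 @ $17.15 = $11,585.90
Ending inventory: 81 @ $17.15 + 54 @ $17.10 + 241 @ $17.65 = $6,566.20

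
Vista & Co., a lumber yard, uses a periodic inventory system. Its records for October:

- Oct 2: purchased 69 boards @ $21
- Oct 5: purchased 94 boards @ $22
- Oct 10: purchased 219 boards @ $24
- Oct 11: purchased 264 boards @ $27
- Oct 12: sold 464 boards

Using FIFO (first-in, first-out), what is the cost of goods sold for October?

COGS = $10,987

Oct 12, 464 sold [FIFO — oldest first]: 69 @ $21 + 94 @ $22 + 219 @ $24 + 82 @ $27 = $10,987
Ending inventory: 182 @ $27 = $4,914
Check: goods available $15,901 = COGS $10,987 + ending $4,914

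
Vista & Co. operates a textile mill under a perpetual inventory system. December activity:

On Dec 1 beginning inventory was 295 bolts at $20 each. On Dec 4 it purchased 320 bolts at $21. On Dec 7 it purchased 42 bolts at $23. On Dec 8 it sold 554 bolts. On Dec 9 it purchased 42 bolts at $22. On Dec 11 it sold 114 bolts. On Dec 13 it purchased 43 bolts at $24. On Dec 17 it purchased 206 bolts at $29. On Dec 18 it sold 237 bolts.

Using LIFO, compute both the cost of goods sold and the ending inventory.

COGS = $20,608; ending inventory = $908

Dec 8, 554 sold [LIFO — newest first]: 42 @ $23 + 320 @ $21 + 192 @ $20 = $11,526
Dec 11, 114 sold [LIFO — newest first]: 42 @ $22 + 72 @ $20 = $2,364
Dec 18, 237 sold [LIFO — newest first]: 206 @ $29 + 31 @ $24 = $6,718
Total COGS = $11,526 + $2,364 + $6,718 = $20,608
Ending inventory: 31 @ $20 + 12 @ $24 = $908
Check: goods available $21,516 = COGS $20,608 + ending $908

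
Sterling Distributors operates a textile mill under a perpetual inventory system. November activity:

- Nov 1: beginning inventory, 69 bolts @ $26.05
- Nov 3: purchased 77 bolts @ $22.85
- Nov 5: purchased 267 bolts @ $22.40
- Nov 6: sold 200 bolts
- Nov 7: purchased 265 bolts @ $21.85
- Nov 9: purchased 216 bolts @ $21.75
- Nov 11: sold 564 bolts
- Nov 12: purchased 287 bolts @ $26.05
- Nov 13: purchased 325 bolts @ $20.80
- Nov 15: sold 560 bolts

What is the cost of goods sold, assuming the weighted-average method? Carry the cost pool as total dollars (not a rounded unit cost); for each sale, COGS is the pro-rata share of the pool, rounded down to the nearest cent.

After Nov 1: 69 on hand, pool $1,797.45 (≈ $26.0500 each)
After Nov 3: 146 on hand, pool $3,556.90 (≈ $24.3623 each)
After Nov 5: 413 on hand, pool $9,537.70 (≈ $23.0937 each)
Nov 6, sell 200: 200/413 × $9,537.70 → $4,618.74
After Nov 7: 478 on hand, pool $10,709.21 (≈ $22.4042 each)
After Nov 9: 694 on hand, pool $15,407.21 (≈ $22.2006 each)
Nov 11, sell 564: 564/694 × $15,407.21 → $12,521.13
After Nov 12: 417 on hand, pool $10,362.43 (≈ $24.8500 each)
After Nov 13: 742 on hand, pool $17,122.43 (≈ $23.0761 each)
Nov 15, sell 560: 560/742 × $17,122.43 → $12,922.58
Total COGS = $4,618.74 + $12,521.13 + $12,922.58 = $30,062.45
Ending inventory (cost pool remaining) = $4,199.85
Check: goods available $34,262.30 = COGS $30,062.45 + ending $4,199.85

COGS = $30,062.45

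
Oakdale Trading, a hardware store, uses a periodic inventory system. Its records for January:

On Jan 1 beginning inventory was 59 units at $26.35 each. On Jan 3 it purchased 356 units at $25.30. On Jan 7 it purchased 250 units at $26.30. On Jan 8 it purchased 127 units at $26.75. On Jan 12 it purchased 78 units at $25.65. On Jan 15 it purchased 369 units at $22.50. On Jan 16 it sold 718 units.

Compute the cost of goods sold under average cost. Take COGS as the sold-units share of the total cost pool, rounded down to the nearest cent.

Jan 16, sell 718: 718/1239 × $30,836.90 → $17,869.97
Ending inventory (cost pool remaining) = $12,966.93
Check: goods available $30,836.90 = COGS $17,869.97 + ending $12,966.93

COGS = $17,869.97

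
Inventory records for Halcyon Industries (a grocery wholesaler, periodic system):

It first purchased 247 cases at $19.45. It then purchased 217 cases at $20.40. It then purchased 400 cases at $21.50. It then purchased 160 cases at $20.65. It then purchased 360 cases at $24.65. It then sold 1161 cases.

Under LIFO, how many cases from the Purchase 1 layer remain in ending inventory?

223

Sale 1 (1161) [LIFO — newest first]: 360 @ $24.65 + 160 @ $20.65 + 400 @ $21.50 + 217 @ $20.40 + 24 @ $19.45 = $25,671.60
Ending inventory: 223 @ $19.45 = $4,337.35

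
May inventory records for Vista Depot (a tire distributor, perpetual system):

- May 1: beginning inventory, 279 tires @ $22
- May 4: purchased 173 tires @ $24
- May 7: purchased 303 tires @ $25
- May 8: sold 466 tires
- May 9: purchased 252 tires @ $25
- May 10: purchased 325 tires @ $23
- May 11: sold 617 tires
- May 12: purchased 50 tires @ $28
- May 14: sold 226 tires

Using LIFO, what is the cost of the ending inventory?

Ending inventory = $1,606

May 8, 466 sold [LIFO — newest first]: 303 @ $25 + 163 @ $24 = $11,487
May 11, 617 sold [LIFO — newest first]: 325 @ $23 + 252 @ $25 + 10 @ $24 + 30 @ $22 = $14,675
May 14, 226 sold [LIFO — newest first]: 50 @ $28 + 176 @ $22 = $5,272
Total COGS = $11,487 + $14,675 + $5,272 = $31,434
Ending inventory: 73 @ $22 = $1,606
Check: goods available $33,040 = COGS $31,434 + ending $1,606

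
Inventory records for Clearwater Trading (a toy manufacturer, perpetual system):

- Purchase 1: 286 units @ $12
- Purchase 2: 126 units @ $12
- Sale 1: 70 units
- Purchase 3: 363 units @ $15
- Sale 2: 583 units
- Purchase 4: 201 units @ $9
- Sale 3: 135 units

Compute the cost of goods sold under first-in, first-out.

Sale 1 (70) [FIFO — oldest first]: 70 @ $12 = $840
Sale 2 (583) [FIFO — oldest first]: 216 @ $12 + 126 @ $12 + 241 @ $15 = $7,719
Sale 3 (135) [FIFO — oldest first]: 122 @ $15 + 13 @ $9 = $1,947
Total COGS = $840 + $7,719 + $1,947 = $10,506
Ending inventory: 188 @ $9 = $1,692

COGS = $10,506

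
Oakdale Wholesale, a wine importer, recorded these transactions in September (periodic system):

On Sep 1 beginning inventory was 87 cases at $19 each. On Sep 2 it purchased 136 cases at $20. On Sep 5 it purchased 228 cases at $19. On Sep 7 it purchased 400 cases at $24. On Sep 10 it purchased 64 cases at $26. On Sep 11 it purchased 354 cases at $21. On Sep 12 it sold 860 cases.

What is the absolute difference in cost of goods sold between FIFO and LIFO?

FIFO COGS: 87 @ $19 + 136 @ $20 + 228 @ $19 + 400 @ $24 + 9 @ $26 = $18,539
LIFO COGS: 354 @ $21 + 64 @ $26 + 400 @ $24 + 42 @ $19 = $19,496
Difference = |$18,539 − $19,496| = $957

$957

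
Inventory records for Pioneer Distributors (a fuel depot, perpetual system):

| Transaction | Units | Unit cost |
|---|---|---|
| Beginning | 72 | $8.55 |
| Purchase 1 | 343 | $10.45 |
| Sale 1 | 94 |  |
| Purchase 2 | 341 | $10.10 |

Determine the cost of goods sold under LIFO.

Sale 1 (94) [LIFO — newest first]: 94 @ $10.45 = $982.30
Ending inventory: 72 @ $8.55 + 249 @ $10.45 + 341 @ $10.10 = $6,661.75

COGS = $982.30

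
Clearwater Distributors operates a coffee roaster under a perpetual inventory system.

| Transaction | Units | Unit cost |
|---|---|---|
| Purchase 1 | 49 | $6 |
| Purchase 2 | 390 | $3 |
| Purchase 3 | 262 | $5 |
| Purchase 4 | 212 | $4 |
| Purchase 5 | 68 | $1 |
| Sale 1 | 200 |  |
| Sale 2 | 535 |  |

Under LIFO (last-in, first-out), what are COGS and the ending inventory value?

COGS = $2,805; ending inventory = $885

Sale 1 (200) [LIFO — newest first]: 68 @ $1 + 132 @ $4 = $596
Sale 2 (535) [LIFO — newest first]: 80 @ $4 + 262 @ $5 + 193 @ $3 = $2,209
Total COGS = $596 + $2,209 = $2,805
Ending inventory: 49 @ $6 + 197 @ $3 = $885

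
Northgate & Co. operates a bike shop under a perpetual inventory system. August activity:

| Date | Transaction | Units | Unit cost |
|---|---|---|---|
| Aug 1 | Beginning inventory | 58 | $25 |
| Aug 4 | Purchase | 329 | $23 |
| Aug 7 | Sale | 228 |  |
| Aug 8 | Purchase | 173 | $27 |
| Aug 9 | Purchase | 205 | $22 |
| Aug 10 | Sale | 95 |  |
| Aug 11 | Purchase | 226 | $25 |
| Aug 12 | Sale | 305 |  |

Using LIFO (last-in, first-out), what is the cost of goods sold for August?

COGS = $14,722

Aug 7, 228 sold [LIFO — newest first]: 228 @ $23 = $5,244
Aug 10, 95 sold [LIFO — newest first]: 95 @ $22 = $2,090
Aug 12, 305 sold [LIFO — newest first]: 226 @ $25 + 79 @ $22 = $7,388
Total COGS = $5,244 + $2,090 + $7,388 = $14,722
Ending inventory: 58 @ $25 + 101 @ $23 + 173 @ $27 + 31 @ $22 = $9,126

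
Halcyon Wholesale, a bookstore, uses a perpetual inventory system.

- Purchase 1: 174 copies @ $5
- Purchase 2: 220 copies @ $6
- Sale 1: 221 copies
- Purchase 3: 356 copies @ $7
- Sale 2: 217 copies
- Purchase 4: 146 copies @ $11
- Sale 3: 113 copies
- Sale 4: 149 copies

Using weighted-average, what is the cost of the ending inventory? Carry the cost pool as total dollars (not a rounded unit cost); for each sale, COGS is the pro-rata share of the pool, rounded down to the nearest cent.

After Purchase 1: 174 on hand, pool $870.00 (≈ $5.0000 each)
After Purchase 2: 394 on hand, pool $2,190.00 (≈ $5.5584 each)
Sale 1, sell 221: 221/394 × $2,190.00 → $1,228.40
After Purchase 3: 529 on hand, pool $3,453.60 (≈ $6.5285 each)
Sale 2, sell 217: 217/529 × $3,453.60 → $1,416.69
After Purchase 4: 458 on hand, pool $3,642.91 (≈ $7.9540 each)
Sale 3, sell 113: 113/458 × $3,642.91 → $898.79
Sale 4, sell 149: 149/345 × $2,744.12 → $1,185.14
Total COGS = $1,228.40 + $1,416.69 + $898.79 + $1,185.14 = $4,729.02
Ending inventory (cost pool remaining) = $1,558.98

Ending inventory = $1,558.98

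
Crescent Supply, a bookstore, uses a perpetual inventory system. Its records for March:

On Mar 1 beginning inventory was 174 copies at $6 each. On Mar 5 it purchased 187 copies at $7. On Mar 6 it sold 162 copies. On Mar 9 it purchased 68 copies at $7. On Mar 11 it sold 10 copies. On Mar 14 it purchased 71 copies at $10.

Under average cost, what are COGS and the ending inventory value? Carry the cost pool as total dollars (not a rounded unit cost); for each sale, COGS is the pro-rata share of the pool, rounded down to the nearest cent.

After Mar 1: 174 on hand, pool $1,044.00 (≈ $6.0000 each)
After Mar 5: 361 on hand, pool $2,353.00 (≈ $6.5180 each)
Mar 6, sell 162: 162/361 × $2,353.00 → $1,055.91
After Mar 9: 267 on hand, pool $1,773.09 (≈ $6.6408 each)
Mar 11, sell 10: 10/267 × $1,773.09 → $66.40
After Mar 14: 328 on hand, pool $2,416.69 (≈ $7.3680 each)
Total COGS = $1,055.91 + $66.40 = $1,122.31
Ending inventory (cost pool remaining) = $2,416.69

COGS = $1,122.31; ending inventory = $2,416.69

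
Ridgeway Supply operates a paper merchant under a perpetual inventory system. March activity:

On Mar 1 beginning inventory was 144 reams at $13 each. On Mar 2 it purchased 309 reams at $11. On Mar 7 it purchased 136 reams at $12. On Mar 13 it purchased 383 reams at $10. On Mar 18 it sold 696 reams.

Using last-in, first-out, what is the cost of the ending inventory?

Ending inventory = $3,324

Mar 18, 696 sold [LIFO — newest first]: 383 @ $10 + 136 @ $12 + 177 @ $11 = $7,409
Ending inventory: 144 @ $13 + 132 @ $11 = $3,324
Check: goods available $10,733 = COGS $7,409 + ending $3,324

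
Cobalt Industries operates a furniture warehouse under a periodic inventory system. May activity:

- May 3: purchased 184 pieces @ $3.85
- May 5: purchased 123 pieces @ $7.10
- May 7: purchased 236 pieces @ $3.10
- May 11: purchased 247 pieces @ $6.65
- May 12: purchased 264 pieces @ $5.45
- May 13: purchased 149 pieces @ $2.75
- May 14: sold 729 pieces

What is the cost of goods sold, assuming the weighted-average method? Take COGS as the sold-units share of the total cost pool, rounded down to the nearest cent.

COGS = $3,517.37

May 14, sell 729: 729/1203 × $5,804.40 → $3,517.37
Ending inventory (cost pool remaining) = $2,287.03
Check: goods available $5,804.40 = COGS $3,517.37 + ending $2,287.03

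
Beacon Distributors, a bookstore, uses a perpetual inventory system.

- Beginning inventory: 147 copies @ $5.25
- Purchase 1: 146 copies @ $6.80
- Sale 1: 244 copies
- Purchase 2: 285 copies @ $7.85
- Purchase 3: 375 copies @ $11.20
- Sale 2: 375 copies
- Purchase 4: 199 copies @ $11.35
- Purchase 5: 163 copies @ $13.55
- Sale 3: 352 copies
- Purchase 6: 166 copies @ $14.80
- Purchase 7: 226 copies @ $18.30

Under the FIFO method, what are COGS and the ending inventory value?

Sale 1 (244) [FIFO — oldest first]: 147 @ $5.25 + 97 @ $6.80 = $1,431.35
Sale 2 (375) [FIFO — oldest first]: 49 @ $6.80 + 285 @ $7.85 + 41 @ $11.20 = $3,029.65
Sale 3 (352) [FIFO — oldest first]: 334 @ $11.20 + 18 @ $11.35 = $3,945.10
Total COGS = $1,431.35 + $3,029.65 + $3,945.10 = $8,406.10
Ending inventory: 181 @ $11.35 + 163 @ $13.55 + 166 @ $14.80 + 226 @ $18.30 = $10,855.60

COGS = $8,406.10; ending inventory = $10,855.60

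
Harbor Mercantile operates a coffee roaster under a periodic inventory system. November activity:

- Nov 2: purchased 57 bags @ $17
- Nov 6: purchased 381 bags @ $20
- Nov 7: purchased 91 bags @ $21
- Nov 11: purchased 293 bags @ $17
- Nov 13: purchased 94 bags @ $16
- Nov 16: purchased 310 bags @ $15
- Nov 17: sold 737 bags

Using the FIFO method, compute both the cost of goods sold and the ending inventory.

COGS = $14,036; ending inventory = $7,599

Nov 17, 737 sold [FIFO — oldest first]: 57 @ $17 + 381 @ $20 + 91 @ $21 + 208 @ $17 = $14,036
Ending inventory: 85 @ $17 + 94 @ $16 + 310 @ $15 = $7,599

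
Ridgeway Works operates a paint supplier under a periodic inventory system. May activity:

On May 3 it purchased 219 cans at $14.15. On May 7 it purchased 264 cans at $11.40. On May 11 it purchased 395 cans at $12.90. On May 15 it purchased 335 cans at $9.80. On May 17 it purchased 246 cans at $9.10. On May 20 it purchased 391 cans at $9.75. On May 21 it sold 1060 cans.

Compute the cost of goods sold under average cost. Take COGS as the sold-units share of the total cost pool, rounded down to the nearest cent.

May 21, sell 1060: 1060/1850 × $20,537.80 → $11,767.60
Ending inventory (cost pool remaining) = $8,770.20
Check: goods available $20,537.80 = COGS $11,767.60 + ending $8,770.20

COGS = $11,767.60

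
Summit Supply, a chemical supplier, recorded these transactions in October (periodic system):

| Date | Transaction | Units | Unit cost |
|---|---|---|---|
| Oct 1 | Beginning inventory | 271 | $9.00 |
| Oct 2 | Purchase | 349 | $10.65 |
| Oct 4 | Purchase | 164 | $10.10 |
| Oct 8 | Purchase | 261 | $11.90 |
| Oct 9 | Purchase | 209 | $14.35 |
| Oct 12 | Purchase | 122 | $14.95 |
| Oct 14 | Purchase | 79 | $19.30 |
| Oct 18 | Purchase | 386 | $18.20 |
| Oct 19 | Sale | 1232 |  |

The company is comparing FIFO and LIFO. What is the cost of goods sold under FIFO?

FIFO COGS: 271 @ $9.00 + 349 @ $10.65 + 164 @ $10.10 + 261 @ $11.90 + 187 @ $14.35 = $13,601.60
LIFO COGS: 386 @ $18.20 + 79 @ $19.30 + 122 @ $14.95 + 209 @ $14.35 + 261 @ $11.90 + 164 @ $10.10 + 11 @ $10.65 = $18,252.40

COGS = $13,601.60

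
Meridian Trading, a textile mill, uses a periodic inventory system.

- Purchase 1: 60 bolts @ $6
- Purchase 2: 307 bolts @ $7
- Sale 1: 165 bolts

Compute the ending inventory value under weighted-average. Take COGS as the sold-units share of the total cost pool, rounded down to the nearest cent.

Ending inventory = $1,380.98

Sale 1, sell 165: 165/367 × $2,509.00 → $1,128.02
Ending inventory (cost pool remaining) = $1,380.98
Check: goods available $2,509.00 = COGS $1,128.02 + ending $1,380.98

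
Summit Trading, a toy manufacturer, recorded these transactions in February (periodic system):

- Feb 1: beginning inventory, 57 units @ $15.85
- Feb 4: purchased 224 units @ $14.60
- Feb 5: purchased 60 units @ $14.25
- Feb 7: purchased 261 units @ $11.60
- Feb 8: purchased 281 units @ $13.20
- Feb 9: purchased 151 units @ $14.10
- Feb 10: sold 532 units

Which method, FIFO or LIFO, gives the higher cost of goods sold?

FIFO COGS: 57 @ $15.85 + 224 @ $14.60 + 60 @ $14.25 + 191 @ $11.60 = $7,244.45
LIFO COGS: 151 @ $14.10 + 281 @ $13.20 + 100 @ $11.60 = $6,998.30

FIFO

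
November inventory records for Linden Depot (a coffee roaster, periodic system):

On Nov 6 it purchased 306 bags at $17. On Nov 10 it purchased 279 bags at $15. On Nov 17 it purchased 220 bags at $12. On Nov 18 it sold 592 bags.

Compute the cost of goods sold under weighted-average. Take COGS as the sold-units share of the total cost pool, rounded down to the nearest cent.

Nov 18, sell 592: 592/805 × $12,027.00 → $8,844.70
Ending inventory (cost pool remaining) = $3,182.30

COGS = $8,844.70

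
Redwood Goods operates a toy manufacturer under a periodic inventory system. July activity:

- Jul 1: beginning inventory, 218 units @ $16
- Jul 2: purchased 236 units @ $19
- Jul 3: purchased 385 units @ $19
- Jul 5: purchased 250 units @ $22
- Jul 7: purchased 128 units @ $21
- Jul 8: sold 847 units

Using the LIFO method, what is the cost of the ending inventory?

Jul 8, 847 sold [LIFO — newest first]: 128 @ $21 + 250 @ $22 + 385 @ $19 + 84 @ $19 = $17,099
Ending inventory: 218 @ $16 + 152 @ $19 = $6,376
Check: goods available $23,475 = COGS $17,099 + ending $6,376

Ending inventory = $6,376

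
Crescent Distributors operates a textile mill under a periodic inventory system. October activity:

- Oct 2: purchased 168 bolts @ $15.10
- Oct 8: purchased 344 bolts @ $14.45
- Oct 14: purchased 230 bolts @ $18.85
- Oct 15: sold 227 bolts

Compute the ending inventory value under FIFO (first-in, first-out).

Oct 15, 227 sold [FIFO — oldest first]: 168 @ $15.10 + 59 @ $14.45 = $3,389.35
Ending inventory: 285 @ $14.45 + 230 @ $18.85 = $8,453.75
Check: goods available $11,843.10 = COGS $3,389.35 + ending $8,453.75

Ending inventory = $8,453.75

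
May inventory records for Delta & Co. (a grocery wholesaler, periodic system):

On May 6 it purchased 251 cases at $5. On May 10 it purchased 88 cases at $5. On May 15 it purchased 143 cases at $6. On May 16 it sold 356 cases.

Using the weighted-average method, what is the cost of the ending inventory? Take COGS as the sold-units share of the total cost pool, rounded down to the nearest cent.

Ending inventory = $667.39

May 16, sell 356: 356/482 × $2,553.00 → $1,885.61
Ending inventory (cost pool remaining) = $667.39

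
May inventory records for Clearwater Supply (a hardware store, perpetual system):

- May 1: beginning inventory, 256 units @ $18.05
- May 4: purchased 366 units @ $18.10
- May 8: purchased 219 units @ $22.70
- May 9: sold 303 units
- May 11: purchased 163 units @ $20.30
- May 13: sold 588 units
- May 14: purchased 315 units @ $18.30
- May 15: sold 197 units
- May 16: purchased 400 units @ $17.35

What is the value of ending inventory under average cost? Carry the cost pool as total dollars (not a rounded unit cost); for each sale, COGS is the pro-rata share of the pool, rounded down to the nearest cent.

After May 1: 256 on hand, pool $4,620.80 (≈ $18.0500 each)
After May 4: 622 on hand, pool $11,245.40 (≈ $18.0794 each)
After May 8: 841 on hand, pool $16,216.70 (≈ $19.2826 each)
May 9, sell 303: 303/841 × $16,216.70 → $5,842.63
After May 11: 701 on hand, pool $13,682.97 (≈ $19.5192 each)
May 13, sell 588: 588/701 × $13,682.97 → $11,477.29
After May 14: 428 on hand, pool $7,970.18 (≈ $18.6219 each)
May 15, sell 197: 197/428 × $7,970.18 → $3,668.51
After May 16: 631 on hand, pool $11,241.67 (≈ $17.8156 each)
Total COGS = $5,842.63 + $11,477.29 + $3,668.51 = $20,988.43
Ending inventory (cost pool remaining) = $11,241.67

Ending inventory = $11,241.67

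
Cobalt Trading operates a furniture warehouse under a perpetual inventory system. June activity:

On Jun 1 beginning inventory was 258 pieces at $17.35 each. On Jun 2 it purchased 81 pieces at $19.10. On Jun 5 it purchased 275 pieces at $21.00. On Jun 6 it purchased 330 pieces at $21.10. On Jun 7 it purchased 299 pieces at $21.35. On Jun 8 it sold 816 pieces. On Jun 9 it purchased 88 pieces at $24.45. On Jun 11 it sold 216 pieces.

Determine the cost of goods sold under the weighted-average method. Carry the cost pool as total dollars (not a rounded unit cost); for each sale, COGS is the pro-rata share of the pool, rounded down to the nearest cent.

COGS = $21,032.43

After Jun 1: 258 on hand, pool $4,476.30 (≈ $17.3500 each)
After Jun 2: 339 on hand, pool $6,023.40 (≈ $17.7681 each)
After Jun 5: 614 on hand, pool $11,798.40 (≈ $19.2156 each)
After Jun 6: 944 on hand, pool $18,761.40 (≈ $19.8744 each)
After Jun 7: 1243 on hand, pool $25,145.05 (≈ $20.2293 each)
Jun 8, sell 816: 816/1243 × $25,145.05 → $16,507.12
After Jun 9: 515 on hand, pool $10,789.53 (≈ $20.9505 each)
Jun 11, sell 216: 216/515 × $10,789.53 → $4,525.31
Total COGS = $16,507.12 + $4,525.31 = $21,032.43
Ending inventory (cost pool remaining) = $6,264.22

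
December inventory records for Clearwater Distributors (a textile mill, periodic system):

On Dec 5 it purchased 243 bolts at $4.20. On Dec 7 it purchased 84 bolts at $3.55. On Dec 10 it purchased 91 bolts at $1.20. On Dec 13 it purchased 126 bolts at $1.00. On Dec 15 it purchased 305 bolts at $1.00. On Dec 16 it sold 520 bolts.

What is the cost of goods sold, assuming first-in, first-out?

Dec 16, 520 sold [FIFO — oldest first]: 243 @ $4.20 + 84 @ $3.55 + 91 @ $1.20 + 102 @ $1.00 = $1,530.00
Ending inventory: 24 @ $1.00 + 305 @ $1.00 = $329.00
Check: goods available $1,859.00 = COGS $1,530.00 + ending $329.00

COGS = $1,530.00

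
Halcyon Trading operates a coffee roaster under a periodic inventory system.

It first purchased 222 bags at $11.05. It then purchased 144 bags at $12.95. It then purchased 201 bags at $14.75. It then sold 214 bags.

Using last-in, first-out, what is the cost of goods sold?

COGS = $3,133.10

Sale 1 (214) [LIFO — newest first]: 201 @ $14.75 + 13 @ $12.95 = $3,133.10
Ending inventory: 222 @ $11.05 + 131 @ $12.95 = $4,149.55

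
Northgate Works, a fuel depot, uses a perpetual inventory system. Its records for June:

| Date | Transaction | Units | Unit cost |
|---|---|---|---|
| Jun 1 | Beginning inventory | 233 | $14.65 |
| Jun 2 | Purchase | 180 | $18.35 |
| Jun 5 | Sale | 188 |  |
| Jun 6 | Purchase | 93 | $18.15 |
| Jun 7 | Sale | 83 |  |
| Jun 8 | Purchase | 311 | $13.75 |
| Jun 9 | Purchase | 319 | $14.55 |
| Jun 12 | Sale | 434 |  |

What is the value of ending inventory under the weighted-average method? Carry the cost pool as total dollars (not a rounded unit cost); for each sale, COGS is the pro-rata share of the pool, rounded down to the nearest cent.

After Jun 1: 233 on hand, pool $3,413.45 (≈ $14.6500 each)
After Jun 2: 413 on hand, pool $6,716.45 (≈ $16.2626 each)
Jun 5, sell 188: 188/413 × $6,716.45 → $3,057.36
After Jun 6: 318 on hand, pool $5,347.04 (≈ $16.8146 each)
Jun 7, sell 83: 83/318 × $5,347.04 → $1,395.61
After Jun 8: 546 on hand, pool $8,227.68 (≈ $15.0690 each)
After Jun 9: 865 on hand, pool $12,869.13 (≈ $14.8776 each)
Jun 12, sell 434: 434/865 × $12,869.13 → $6,456.88
Total COGS = $3,057.36 + $1,395.61 + $6,456.88 = $10,909.85
Ending inventory (cost pool remaining) = $6,412.25
Check: goods available $17,322.10 = COGS $10,909.85 + ending $6,412.25

Ending inventory = $6,412.25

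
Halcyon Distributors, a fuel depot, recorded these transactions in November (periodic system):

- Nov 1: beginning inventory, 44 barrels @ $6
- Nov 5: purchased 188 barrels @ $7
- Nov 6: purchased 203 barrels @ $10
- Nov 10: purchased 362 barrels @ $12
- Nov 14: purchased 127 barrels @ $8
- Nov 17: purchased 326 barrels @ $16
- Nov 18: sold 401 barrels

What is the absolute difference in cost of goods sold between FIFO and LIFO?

FIFO COGS: 44 @ $6 + 188 @ $7 + 169 @ $10 = $3,270
LIFO COGS: 326 @ $16 + 75 @ $8 = $5,816
Difference = |$3,270 − $5,816| = $2,546

$2,546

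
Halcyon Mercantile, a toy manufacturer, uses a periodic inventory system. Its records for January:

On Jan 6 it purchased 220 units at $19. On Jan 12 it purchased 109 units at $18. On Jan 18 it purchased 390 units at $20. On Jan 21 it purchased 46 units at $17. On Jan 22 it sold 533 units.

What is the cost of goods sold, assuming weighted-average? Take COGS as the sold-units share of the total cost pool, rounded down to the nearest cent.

Jan 22, sell 533: 533/765 × $14,724.00 → $10,258.68
Ending inventory (cost pool remaining) = $4,465.32

COGS = $10,258.68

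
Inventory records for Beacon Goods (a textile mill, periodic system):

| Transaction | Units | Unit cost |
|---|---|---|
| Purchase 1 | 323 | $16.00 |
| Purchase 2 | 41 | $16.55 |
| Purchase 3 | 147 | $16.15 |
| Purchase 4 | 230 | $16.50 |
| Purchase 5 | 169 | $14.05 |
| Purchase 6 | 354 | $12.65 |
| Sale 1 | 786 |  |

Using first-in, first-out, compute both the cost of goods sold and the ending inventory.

Sale 1 (786) [FIFO — oldest first]: 323 @ $16.00 + 41 @ $16.55 + 147 @ $16.15 + 230 @ $16.50 + 45 @ $14.05 = $12,647.85
Ending inventory: 124 @ $14.05 + 354 @ $12.65 = $6,220.30

COGS = $12,647.85; ending inventory = $6,220.30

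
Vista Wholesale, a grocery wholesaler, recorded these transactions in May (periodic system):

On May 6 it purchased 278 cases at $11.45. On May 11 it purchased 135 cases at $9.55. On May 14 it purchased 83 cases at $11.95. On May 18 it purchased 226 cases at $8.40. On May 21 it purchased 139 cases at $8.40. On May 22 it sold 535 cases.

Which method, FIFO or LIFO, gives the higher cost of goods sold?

FIFO

FIFO COGS: 278 @ $11.45 + 135 @ $9.55 + 83 @ $11.95 + 39 @ $8.40 = $5,791.80
LIFO COGS: 139 @ $8.40 + 226 @ $8.40 + 83 @ $11.95 + 87 @ $9.55 = $4,888.70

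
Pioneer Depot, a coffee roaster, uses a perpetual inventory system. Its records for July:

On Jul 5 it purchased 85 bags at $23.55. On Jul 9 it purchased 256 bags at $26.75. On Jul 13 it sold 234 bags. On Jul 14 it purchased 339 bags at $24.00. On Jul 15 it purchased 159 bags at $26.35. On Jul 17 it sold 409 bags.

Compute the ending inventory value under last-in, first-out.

Jul 13, 234 sold [LIFO — newest first]: 234 @ $26.75 = $6,259.50
Jul 17, 409 sold [LIFO — newest first]: 159 @ $26.35 + 250 @ $24.00 = $10,189.65
Total COGS = $6,259.50 + $10,189.65 = $16,449.15
Ending inventory: 85 @ $23.55 + 22 @ $26.75 + 89 @ $24.00 = $4,726.25

Ending inventory = $4,726.25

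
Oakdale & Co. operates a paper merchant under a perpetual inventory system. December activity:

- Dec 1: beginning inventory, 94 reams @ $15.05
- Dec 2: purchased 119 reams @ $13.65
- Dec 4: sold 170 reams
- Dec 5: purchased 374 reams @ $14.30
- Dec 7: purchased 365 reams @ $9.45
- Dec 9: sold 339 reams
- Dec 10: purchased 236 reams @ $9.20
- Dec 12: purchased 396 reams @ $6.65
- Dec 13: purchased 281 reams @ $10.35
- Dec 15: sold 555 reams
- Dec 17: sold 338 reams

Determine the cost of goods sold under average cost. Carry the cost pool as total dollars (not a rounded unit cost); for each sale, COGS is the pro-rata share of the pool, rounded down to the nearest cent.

COGS = $15,095.55

After Dec 1: 94 on hand, pool $1,414.70 (≈ $15.0500 each)
After Dec 2: 213 on hand, pool $3,039.05 (≈ $14.2678 each)
Dec 4, sell 170: 170/213 × $3,039.05 → $2,425.53
After Dec 5: 417 on hand, pool $5,961.72 (≈ $14.2967 each)
After Dec 7: 782 on hand, pool $9,410.97 (≈ $12.0345 each)
Dec 9, sell 339: 339/782 × $9,410.97 → $4,079.69
After Dec 10: 679 on hand, pool $7,502.48 (≈ $11.0493 each)
After Dec 12: 1075 on hand, pool $10,135.88 (≈ $9.4287 each)
After Dec 13: 1356 on hand, pool $13,044.23 (≈ $9.6196 each)
Dec 15, sell 555: 555/1356 × $13,044.23 → $5,338.89
Dec 17, sell 338: 338/801 × $7,705.34 → $3,251.44
Total COGS = $2,425.53 + $4,079.69 + $5,338.89 + $3,251.44 = $15,095.55
Ending inventory (cost pool remaining) = $4,453.90
Check: goods available $19,549.45 = COGS $15,095.55 + ending $4,453.90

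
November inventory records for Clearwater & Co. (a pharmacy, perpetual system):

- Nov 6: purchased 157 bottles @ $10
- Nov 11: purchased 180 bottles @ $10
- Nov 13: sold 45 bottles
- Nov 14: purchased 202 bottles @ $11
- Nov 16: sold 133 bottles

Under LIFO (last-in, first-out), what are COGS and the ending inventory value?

Nov 13, 45 sold [LIFO — newest first]: 45 @ $10 = $450
Nov 16, 133 sold [LIFO — newest first]: 133 @ $11 = $1,463
Total COGS = $450 + $1,463 = $1,913
Ending inventory: 157 @ $10 + 135 @ $10 + 69 @ $11 = $3,679

COGS = $1,913; ending inventory = $3,679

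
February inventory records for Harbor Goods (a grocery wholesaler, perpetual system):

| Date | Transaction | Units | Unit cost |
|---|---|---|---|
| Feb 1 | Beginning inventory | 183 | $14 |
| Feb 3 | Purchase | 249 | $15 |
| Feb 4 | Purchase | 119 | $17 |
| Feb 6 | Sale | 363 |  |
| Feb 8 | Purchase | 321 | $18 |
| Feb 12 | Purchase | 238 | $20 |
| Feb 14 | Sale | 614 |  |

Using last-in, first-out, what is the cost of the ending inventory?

Ending inventory = $1,862

Feb 6, 363 sold [LIFO — newest first]: 119 @ $17 + 244 @ $15 = $5,683
Feb 14, 614 sold [LIFO — newest first]: 238 @ $20 + 321 @ $18 + 5 @ $15 + 50 @ $14 = $11,313
Total COGS = $5,683 + $11,313 = $16,996
Ending inventory: 133 @ $14 = $1,862
Check: goods available $18,858 = COGS $16,996 + ending $1,862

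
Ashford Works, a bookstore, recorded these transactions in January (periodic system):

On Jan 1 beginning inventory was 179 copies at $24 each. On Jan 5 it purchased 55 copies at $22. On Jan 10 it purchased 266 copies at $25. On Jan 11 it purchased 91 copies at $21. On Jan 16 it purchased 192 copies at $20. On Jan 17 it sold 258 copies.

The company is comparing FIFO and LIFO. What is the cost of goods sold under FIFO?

FIFO COGS: 179 @ $24 + 55 @ $22 + 24 @ $25 = $6,106
LIFO COGS: 192 @ $20 + 66 @ $21 = $5,226

COGS = $6,106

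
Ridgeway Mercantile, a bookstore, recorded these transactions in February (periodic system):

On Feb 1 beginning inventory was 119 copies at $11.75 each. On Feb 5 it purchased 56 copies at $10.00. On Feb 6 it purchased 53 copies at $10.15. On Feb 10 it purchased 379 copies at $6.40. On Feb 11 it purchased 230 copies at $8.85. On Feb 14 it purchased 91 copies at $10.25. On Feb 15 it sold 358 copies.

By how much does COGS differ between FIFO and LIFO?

FIFO COGS: 119 @ $11.75 + 56 @ $10.00 + 53 @ $10.15 + 130 @ $6.40 = $3,328.20
LIFO COGS: 91 @ $10.25 + 230 @ $8.85 + 37 @ $6.40 = $3,205.05
Difference = |$3,328.20 − $3,205.05| = $123.15

$123.15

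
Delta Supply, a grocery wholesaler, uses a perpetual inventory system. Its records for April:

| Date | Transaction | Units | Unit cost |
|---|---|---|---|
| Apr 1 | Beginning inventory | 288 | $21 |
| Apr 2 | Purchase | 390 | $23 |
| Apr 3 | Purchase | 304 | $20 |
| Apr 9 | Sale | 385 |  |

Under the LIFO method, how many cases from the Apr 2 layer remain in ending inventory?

309

Apr 9, 385 sold [LIFO — newest first]: 304 @ $20 + 81 @ $23 = $7,943
Ending inventory: 288 @ $21 + 309 @ $23 = $13,155
Check: goods available $21,098 = COGS $7,943 + ending $13,155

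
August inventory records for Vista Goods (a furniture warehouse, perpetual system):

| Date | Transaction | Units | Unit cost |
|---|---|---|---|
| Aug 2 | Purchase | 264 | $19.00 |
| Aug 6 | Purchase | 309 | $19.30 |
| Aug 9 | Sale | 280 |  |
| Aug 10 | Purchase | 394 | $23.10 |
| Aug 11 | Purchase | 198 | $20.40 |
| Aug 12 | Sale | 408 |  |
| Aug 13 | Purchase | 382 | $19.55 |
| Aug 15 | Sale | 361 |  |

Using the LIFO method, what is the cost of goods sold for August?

Aug 9, 280 sold [LIFO — newest first]: 280 @ $19.30 = $5,404.00
Aug 12, 408 sold [LIFO — newest first]: 198 @ $20.40 + 210 @ $23.10 = $8,890.20
Aug 15, 361 sold [LIFO — newest first]: 361 @ $19.55 = $7,057.55
Total COGS = $5,404.00 + $8,890.20 + $7,057.55 = $21,351.75
Ending inventory: 264 @ $19.00 + 29 @ $19.30 + 184 @ $23.10 + 21 @ $19.55 = $10,236.65

COGS = $21,351.75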